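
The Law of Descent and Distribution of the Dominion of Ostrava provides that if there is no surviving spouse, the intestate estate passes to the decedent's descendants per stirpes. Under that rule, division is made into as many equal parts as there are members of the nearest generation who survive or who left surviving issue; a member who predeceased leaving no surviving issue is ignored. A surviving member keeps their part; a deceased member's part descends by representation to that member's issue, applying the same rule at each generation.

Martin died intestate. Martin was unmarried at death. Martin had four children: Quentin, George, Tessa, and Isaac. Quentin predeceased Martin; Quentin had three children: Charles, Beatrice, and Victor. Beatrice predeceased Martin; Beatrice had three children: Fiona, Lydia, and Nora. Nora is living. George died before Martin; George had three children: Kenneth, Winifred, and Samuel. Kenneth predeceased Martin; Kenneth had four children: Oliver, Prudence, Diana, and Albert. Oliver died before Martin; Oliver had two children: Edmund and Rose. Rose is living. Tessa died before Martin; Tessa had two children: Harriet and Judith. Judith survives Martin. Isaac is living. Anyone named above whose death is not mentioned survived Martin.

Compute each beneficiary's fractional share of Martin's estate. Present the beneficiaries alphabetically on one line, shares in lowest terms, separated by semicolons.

Albert 1/48; Charles 1/12; Diana 1/48; Edmund 1/96; Fiona 1/36; Harriet 1/8; Isaac 1/4; Judith 1/8; Lydia 1/36; Nora 1/36; Prudence 1/48; Rose 1/96; Samuel 1/12; Victor 1/12; Winifred 1/12

There is no surviving spouse, so the entire estate passes to Martin's descendants per stirpes.
The estate is divided into 4 equal shares of 1/4 among Quentin, George, Tessa, Isaac.
Quentin predeceased; the 1/4 allotted to Quentin's branch passes to Quentin's issue by representation.
The 1/4 is divided into 3 equal shares of 1/12 among Charles, Beatrice, Victor.
Charles is living and takes 1/12.
Beatrice predeceased; the 1/12 allotted to Beatrice's branch passes to Beatrice's issue by representation.
The 1/12 is divided into 3 equal shares of 1/36 among Fiona, Lydia, Nora.
Fiona is living and takes 1/36.
Lydia is living and takes 1/36.
Nora is living and takes 1/36.
Victor is living and takes 1/12.
George predeceased; the 1/4 allotted to George's branch passes to George's issue by representation.
The 1/4 is divided into 3 equal shares of 1/12 among Kenneth, Winifred, Samuel.
Kenneth predeceased; the 1/12 allotted to Kenneth's branch passes to Kenneth's issue by representation.
The 1/12 is divided into 4 equal shares of 1/48 among Oliver, Prudence, Diana, Albert.
Oliver predeceased; the 1/48 allotted to Oliver's branch passes to Oliver's issue by representation.
The 1/48 is divided into 2 equal shares of 1/96 among Edmund, Rose.
Edmund is living and takes 1/96.
Rose is living and takes 1/96.
Prudence is living and takes 1/48.
Diana is living and takes 1/48.
Albert is living and takes 1/48.
Winifred is living and takes 1/12.
Samuel is living and takes 1/12.
Tessa predeceased; the 1/4 allotted to Tessa's branch passes to Tessa's issue by representation.
The 1/4 is divided into 2 equal shares of 1/8 among Harriet, Judith.
Harriet is living and takes 1/8.
Judith is living and takes 1/8.
Isaac is living and takes 1/4.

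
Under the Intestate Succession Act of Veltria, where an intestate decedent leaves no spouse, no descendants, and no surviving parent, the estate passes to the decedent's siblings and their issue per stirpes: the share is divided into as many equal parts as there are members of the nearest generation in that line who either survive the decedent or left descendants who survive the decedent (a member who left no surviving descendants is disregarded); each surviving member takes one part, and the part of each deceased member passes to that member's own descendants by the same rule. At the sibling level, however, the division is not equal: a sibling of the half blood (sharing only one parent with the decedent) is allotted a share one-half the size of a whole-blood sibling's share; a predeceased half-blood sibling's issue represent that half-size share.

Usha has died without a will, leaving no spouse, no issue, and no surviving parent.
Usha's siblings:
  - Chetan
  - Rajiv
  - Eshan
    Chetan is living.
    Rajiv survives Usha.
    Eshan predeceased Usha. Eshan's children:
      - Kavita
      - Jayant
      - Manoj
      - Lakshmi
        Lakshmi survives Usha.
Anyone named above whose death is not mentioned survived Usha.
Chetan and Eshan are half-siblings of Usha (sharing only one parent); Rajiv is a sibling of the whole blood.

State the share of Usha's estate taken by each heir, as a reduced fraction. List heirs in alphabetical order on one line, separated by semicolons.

No spouse, descendants, or parent survives, so the estate passes to Usha's siblings per stirpes.
Half-blood siblings count for one-half the weight of whole-blood siblings at the initial division.
Dividing 1 in proportion to weights (total weight 2): Chetan (weight 1/2) → 1/4; Rajiv (weight 1) → 1/2; Eshan (weight 1/2) → 1/4.
Chetan is living and takes 1/4.
Rajiv is living and takes 1/2.
Eshan predeceased; the 1/4 allotted to Eshan's branch passes to Eshan's issue by representation.
The 1/4 is divided into 4 equal shares of 1/16 among Kavita, Jayant, Manoj, Lakshmi.
Kavita is living and takes 1/16.
Jayant is living and takes 1/16.
Manoj is living and takes 1/16.
Lakshmi is living and takes 1/16.

Chetan 1/4; Jayant 1/16; Kavita 1/16; Lakshmi 1/16; Manoj 1/16; Rajiv 1/2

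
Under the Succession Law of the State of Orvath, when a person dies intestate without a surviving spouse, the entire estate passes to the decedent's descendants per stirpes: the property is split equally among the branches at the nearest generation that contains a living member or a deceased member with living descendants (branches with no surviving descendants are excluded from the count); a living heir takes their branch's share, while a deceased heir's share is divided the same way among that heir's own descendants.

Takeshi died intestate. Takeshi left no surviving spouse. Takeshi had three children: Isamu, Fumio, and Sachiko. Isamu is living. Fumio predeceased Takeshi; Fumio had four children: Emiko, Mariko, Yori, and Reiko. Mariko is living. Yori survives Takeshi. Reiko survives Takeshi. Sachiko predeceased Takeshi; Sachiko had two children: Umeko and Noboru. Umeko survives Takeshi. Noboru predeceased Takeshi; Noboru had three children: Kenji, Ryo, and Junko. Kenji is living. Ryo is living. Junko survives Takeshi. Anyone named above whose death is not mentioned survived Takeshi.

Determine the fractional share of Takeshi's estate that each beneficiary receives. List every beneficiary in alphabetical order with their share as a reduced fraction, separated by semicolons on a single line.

Emiko 1/12; Isamu 1/3; Junko 1/18; Kenji 1/18; Mariko 1/12; Reiko 1/12; Ryo 1/18; Umeko 1/6; Yori 1/12

There is no surviving spouse, so the entire estate passes to Takeshi's descendants per stirpes.
The estate is divided into 3 equal shares of 1/3 among Isamu, Fumio, Sachiko.
Isamu is living and takes 1/3.
Fumio predeceased; the 1/3 allotted to Fumio's branch passes to Fumio's issue by representation.
The 1/3 is divided into 4 equal shares of 1/12 among Emiko, Mariko, Yori, Reiko.
Emiko is living and takes 1/12.
Mariko is living and takes 1/12.
Yori is living and takes 1/12.
Reiko is living and takes 1/12.
Sachiko predeceased; the 1/3 allotted to Sachiko's branch passes to Sachiko's issue by representation.
The 1/3 is divided into 2 equal shares of 1/6 among Umeko, Noboru.
Umeko is living and takes 1/6.
Noboru predeceased; the 1/6 allotted to Noboru's branch passes to Noboru's issue by representation.
The 1/6 is divided into 3 equal shares of 1/18 among Kenji, Ryo, Junko.
Kenji is living and takes 1/18.
Ryo is living and takes 1/18.
Junko is living and takes 1/18.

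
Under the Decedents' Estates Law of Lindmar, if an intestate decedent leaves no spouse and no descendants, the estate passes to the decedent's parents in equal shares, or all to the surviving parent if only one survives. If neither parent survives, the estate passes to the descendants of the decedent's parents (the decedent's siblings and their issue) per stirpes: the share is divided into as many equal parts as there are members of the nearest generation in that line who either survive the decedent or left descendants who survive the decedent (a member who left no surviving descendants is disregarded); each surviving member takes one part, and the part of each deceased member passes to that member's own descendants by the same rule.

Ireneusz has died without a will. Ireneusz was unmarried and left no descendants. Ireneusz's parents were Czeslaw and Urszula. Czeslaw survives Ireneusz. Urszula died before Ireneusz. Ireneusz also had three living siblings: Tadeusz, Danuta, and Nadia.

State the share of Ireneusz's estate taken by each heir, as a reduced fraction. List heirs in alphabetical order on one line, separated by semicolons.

Czeslaw 1

Only one parent, Czeslaw, survives, so Czeslaw takes the entire estate. The siblings take nothing because a surviving parent has priority.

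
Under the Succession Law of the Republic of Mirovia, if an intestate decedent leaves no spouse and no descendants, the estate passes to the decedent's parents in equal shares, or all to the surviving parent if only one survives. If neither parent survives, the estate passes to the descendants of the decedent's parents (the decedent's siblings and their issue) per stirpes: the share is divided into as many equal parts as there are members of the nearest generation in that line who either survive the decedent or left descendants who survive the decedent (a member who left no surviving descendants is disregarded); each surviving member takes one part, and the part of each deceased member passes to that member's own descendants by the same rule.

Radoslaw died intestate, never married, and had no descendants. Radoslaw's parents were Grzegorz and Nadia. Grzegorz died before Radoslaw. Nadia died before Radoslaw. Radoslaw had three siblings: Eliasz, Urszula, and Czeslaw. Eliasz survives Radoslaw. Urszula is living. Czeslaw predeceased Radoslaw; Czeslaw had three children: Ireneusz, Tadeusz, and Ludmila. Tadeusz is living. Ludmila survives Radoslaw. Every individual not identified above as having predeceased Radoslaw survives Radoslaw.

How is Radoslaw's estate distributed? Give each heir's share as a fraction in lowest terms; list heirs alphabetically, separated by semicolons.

Eliasz 1/3; Ireneusz 1/9; Ludmila 1/9; Tadeusz 1/9; Urszula 1/3

Neither parent survives and there are no descendants, so the estate passes to Radoslaw's siblings and their issue per stirpes.
The estate is divided into 3 equal shares of 1/3 among Eliasz, Urszula, Czeslaw.
Eliasz is living and takes 1/3.
Urszula is living and takes 1/3.
Czeslaw predeceased; the 1/3 allotted to Czeslaw's branch passes to Czeslaw's issue by representation.
The 1/3 is divided into 3 equal shares of 1/9 among Ireneusz, Tadeusz, Ludmila.
Ireneusz is living and takes 1/9.
Tadeusz is living and takes 1/9.
Ludmila is living and takes 1/9.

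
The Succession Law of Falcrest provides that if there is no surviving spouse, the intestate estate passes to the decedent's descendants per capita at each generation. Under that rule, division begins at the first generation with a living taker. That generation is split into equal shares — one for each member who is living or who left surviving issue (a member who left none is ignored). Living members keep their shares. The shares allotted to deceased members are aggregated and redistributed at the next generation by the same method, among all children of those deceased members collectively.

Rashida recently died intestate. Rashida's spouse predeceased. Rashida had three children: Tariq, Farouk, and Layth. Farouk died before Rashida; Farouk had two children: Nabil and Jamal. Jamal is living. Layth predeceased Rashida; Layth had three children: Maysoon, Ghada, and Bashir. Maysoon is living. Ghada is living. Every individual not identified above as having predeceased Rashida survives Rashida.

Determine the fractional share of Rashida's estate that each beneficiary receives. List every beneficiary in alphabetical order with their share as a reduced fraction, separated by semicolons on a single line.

There is no surviving spouse, so the entire estate passes to Rashida's descendants per capita at each generation.
At generation 1 (Tariq, Farouk, Layth) there are 3 shares of (1)/3 = 1/3 each.
Living: Tariq — each takes 1/3.
Deceased: Farouk and Layth. Their combined 2/3 is pooled and carried to generation 2.
At generation 2 (Nabil, Jamal, Maysoon, Ghada, Bashir) there are 5 shares of (2/3)/5 = 2/15 each.
Living: Nabil, Jamal, Maysoon, Ghada, and Bashir — each takes 2/15.

Bashir 2/15; Ghada 2/15; Jamal 2/15; Maysoon 2/15; Nabil 2/15; Tariq 1/3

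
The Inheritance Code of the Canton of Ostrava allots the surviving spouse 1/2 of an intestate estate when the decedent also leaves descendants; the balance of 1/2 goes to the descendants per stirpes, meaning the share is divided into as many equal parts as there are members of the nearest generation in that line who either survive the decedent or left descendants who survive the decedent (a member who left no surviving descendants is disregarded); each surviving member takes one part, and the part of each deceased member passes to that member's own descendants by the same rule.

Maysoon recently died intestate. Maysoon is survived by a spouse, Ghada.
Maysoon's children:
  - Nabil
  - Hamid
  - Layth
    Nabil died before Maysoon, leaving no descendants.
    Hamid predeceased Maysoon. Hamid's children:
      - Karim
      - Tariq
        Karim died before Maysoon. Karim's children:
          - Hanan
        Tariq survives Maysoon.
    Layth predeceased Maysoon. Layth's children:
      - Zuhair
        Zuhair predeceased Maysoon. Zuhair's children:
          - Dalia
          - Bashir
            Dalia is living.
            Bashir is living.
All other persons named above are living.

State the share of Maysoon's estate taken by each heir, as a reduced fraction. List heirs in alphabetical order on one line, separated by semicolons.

Ghada, as surviving spouse, takes 1/2.
The remaining 1/2 passes to Maysoon's descendants per stirpes.
Nabil left no surviving issue, so that branch lapses and is disregarded.
The 1/2 is divided into 2 equal shares of 1/4 among Hamid, Layth.
Hamid predeceased; the 1/4 allotted to Hamid's branch passes to Hamid's issue by representation.
The 1/4 is divided into 2 equal shares of 1/8 among Karim, Tariq.
Karim predeceased; the 1/8 allotted to Karim's branch passes to Karim's issue by representation.
Hanan is the sole taker at this level and receives the full 1/8.
Tariq is living and takes 1/8.
Layth predeceased; the 1/4 allotted to Layth's branch passes to Layth's issue by representation.
Zuhair's line is the sole branch at this level, so the full 1/4 passes to Zuhair's issue by representation.
The 1/4 is divided into 2 equal shares of 1/8 among Dalia, Bashir.
Dalia is living and takes 1/8.
Bashir is living and takes 1/8.

Bashir 1/8; Dalia 1/8; Ghada 1/2; Hanan 1/8; Tariq 1/8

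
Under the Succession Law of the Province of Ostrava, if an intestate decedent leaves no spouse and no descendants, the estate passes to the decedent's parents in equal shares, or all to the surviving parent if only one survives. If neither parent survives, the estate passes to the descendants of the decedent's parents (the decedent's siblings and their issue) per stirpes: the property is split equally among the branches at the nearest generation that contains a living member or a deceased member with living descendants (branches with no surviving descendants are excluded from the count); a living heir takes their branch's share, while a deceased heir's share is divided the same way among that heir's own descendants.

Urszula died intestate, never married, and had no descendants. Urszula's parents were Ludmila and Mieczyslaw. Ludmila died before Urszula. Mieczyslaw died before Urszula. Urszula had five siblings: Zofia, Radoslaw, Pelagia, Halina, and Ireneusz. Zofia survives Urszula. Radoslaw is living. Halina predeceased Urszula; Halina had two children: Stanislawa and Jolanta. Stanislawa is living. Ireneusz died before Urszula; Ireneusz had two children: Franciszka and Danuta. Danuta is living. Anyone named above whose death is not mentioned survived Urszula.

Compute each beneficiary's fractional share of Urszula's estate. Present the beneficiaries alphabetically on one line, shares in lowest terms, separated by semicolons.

Neither parent survives and there are no descendants, so the estate passes to Urszula's siblings and their issue per stirpes.
The estate is divided into 5 equal shares of 1/5 among Zofia, Radoslaw, Pelagia, Halina, Ireneusz.
Zofia is living and takes 1/5.
Radoslaw is living and takes 1/5.
Pelagia is living and takes 1/5.
Halina predeceased; the 1/5 allotted to Halina's branch passes to Halina's issue by representation.
The 1/5 is divided into 2 equal shares of 1/10 among Stanislawa, Jolanta.
Stanislawa is living and takes 1/10.
Jolanta is living and takes 1/10.
Ireneusz predeceased; the 1/5 allotted to Ireneusz's branch passes to Ireneusz's issue by representation.
The 1/5 is divided into 2 equal shares of 1/10 among Franciszka, Danuta.
Franciszka is living and takes 1/10.
Danuta is living and takes 1/10.

Danuta 1/10; Franciszka 1/10; Jolanta 1/10; Pelagia 1/5; Radoslaw 1/5; Stanislawa 1/10; Zofia 1/5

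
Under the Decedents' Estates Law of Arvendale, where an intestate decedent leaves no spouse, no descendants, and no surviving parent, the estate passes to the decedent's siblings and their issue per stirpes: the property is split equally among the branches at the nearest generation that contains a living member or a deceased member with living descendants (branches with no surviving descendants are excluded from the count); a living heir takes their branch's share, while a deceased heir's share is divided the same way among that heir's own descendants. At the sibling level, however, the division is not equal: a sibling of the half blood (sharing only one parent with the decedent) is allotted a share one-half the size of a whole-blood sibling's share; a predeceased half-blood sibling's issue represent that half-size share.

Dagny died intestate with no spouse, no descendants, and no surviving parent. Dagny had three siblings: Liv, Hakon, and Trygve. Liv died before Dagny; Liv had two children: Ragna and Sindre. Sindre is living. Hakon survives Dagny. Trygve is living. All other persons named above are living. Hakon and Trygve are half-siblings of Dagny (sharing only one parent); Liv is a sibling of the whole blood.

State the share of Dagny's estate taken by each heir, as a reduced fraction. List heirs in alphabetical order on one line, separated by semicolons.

Hakon 1/4; Ragna 1/4; Sindre 1/4; Trygve 1/4

No spouse, descendants, or parent survives, so the estate passes to Dagny's siblings per stirpes.
Half-blood siblings count for one-half the weight of whole-blood siblings at the initial division.
Dividing 1 in proportion to weights (total weight 2): Liv (weight 1) → 1/2; Hakon (weight 1/2) → 1/4; Trygve (weight 1/2) → 1/4.
Liv predeceased; the 1/2 allotted to Liv's branch passes to Liv's issue by representation.
The 1/2 is divided into 2 equal shares of 1/4 among Ragna, Sindre.
Ragna is living and takes 1/4.
Sindre is living and takes 1/4.
Hakon is living and takes 1/4.
Trygve is living and takes 1/4.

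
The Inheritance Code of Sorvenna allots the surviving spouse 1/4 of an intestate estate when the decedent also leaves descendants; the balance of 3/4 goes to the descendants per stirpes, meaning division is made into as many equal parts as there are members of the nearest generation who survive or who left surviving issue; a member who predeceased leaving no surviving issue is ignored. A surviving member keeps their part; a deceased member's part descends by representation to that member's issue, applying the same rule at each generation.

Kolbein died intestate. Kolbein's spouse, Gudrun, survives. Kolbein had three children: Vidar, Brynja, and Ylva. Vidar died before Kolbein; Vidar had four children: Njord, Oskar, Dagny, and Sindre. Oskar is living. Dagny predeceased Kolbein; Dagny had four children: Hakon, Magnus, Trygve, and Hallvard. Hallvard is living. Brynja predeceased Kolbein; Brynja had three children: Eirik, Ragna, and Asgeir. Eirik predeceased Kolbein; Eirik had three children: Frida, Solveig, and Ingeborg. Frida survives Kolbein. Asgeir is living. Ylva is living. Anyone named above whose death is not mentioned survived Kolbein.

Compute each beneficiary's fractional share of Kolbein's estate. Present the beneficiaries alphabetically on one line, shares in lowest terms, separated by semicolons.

Asgeir 1/12; Frida 1/36; Gudrun 1/4; Hakon 1/64; Hallvard 1/64; Ingeborg 1/36; Magnus 1/64; Njord 1/16; Oskar 1/16; Ragna 1/12; Sindre 1/16; Solveig 1/36; Trygve 1/64; Ylva 1/4

Gudrun, as surviving spouse, takes 1/4.
The remaining 3/4 passes to Kolbein's descendants per stirpes.
The 3/4 is divided into 3 equal shares of 1/4 among Vidar, Brynja, Ylva.
Vidar predeceased; the 1/4 allotted to Vidar's branch passes to Vidar's issue by representation.
The 1/4 is divided into 4 equal shares of 1/16 among Njord, Oskar, Dagny, Sindre.
Njord is living and takes 1/16.
Oskar is living and takes 1/16.
Dagny predeceased; the 1/16 allotted to Dagny's branch passes to Dagny's issue by representation.
The 1/16 is divided into 4 equal shares of 1/64 among Hakon, Magnus, Trygve, Hallvard.
Hakon is living and takes 1/64.
Magnus is living and takes 1/64.
Trygve is living and takes 1/64.
Hallvard is living and takes 1/64.
Sindre is living and takes 1/16.
Brynja predeceased; the 1/4 allotted to Brynja's branch passes to Brynja's issue by representation.
The 1/4 is divided into 3 equal shares of 1/12 among Eirik, Ragna, Asgeir.
Eirik predeceased; the 1/12 allotted to Eirik's branch passes to Eirik's issue by representation.
The 1/12 is divided into 3 equal shares of 1/36 among Frida, Solveig, Ingeborg.
Frida is living and takes 1/36.
Solveig is living and takes 1/36.
Ingeborg is living and takes 1/36.
Ragna is living and takes 1/12.
Asgeir is living and takes 1/12.
Ylva is living and takes 1/4.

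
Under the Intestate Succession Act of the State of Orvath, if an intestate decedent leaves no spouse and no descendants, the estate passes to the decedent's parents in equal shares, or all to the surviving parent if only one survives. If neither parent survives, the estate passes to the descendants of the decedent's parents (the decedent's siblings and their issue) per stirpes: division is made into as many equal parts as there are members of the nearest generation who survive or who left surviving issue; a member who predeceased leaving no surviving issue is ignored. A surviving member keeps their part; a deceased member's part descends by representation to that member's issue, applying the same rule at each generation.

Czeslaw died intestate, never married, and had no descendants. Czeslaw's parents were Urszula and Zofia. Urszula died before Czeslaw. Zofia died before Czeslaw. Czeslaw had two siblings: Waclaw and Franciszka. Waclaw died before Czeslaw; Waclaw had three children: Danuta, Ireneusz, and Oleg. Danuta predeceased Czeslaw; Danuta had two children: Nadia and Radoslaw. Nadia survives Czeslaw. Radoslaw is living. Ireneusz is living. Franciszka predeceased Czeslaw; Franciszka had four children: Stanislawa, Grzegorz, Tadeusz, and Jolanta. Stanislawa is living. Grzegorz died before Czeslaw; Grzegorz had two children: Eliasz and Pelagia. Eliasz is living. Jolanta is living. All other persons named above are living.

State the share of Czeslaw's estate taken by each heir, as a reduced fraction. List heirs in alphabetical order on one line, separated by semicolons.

Eliasz 1/16; Ireneusz 1/6; Jolanta 1/8; Nadia 1/12; Oleg 1/6; Pelagia 1/16; Radoslaw 1/12; Stanislawa 1/8; Tadeusz 1/8

Neither parent survives and there are no descendants, so the estate passes to Czeslaw's siblings and their issue per stirpes.
The estate is divided into 2 equal shares of 1/2 among Waclaw, Franciszka.
Waclaw predeceased; the 1/2 allotted to Waclaw's branch passes to Waclaw's issue by representation.
The 1/2 is divided into 3 equal shares of 1/6 among Danuta, Ireneusz, Oleg.
Danuta predeceased; the 1/6 allotted to Danuta's branch passes to Danuta's issue by representation.
The 1/6 is divided into 2 equal shares of 1/12 among Nadia, Radoslaw.
Nadia is living and takes 1/12.
Radoslaw is living and takes 1/12.
Ireneusz is living and takes 1/6.
Oleg is living and takes 1/6.
Franciszka predeceased; the 1/2 allotted to Franciszka's branch passes to Franciszka's issue by representation.
The 1/2 is divided into 4 equal shares of 1/8 among Stanislawa, Grzegorz, Tadeusz, Jolanta.
Stanislawa is living and takes 1/8.
Grzegorz predeceased; the 1/8 allotted to Grzegorz's branch passes to Grzegorz's issue by representation.
The 1/8 is divided into 2 equal shares of 1/16 among Eliasz, Pelagia.
Eliasz is living and takes 1/16.
Pelagia is living and takes 1/16.
Tadeusz is living and takes 1/8.
Jolanta is living and takes 1/8.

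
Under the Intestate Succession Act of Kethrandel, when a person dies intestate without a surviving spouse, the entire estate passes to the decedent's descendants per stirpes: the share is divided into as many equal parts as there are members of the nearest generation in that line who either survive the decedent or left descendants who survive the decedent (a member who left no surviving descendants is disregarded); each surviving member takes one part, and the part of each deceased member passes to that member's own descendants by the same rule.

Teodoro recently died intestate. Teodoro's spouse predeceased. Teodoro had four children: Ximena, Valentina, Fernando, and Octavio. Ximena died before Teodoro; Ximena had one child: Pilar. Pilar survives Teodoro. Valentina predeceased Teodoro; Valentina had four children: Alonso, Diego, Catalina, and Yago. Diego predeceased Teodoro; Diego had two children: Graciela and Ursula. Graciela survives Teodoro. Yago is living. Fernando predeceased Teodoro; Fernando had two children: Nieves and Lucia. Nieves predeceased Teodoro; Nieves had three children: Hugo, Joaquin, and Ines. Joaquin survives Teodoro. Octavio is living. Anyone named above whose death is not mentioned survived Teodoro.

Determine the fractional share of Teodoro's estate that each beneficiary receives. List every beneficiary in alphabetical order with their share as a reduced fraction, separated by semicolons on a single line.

There is no surviving spouse, so the entire estate passes to Teodoro's descendants per stirpes.
The estate is divided into 4 equal shares of 1/4 among Ximena, Valentina, Fernando, Octavio.
Ximena predeceased; the 1/4 allotted to Ximena's branch passes to Ximena's issue by representation.
Pilar is the sole taker at this level and receives the full 1/4.
Valentina predeceased; the 1/4 allotted to Valentina's branch passes to Valentina's issue by representation.
The 1/4 is divided into 4 equal shares of 1/16 among Alonso, Diego, Catalina, Yago.
Alonso is living and takes 1/16.
Diego predeceased; the 1/16 allotted to Diego's branch passes to Diego's issue by representation.
The 1/16 is divided into 2 equal shares of 1/32 among Graciela, Ursula.
Graciela is living and takes 1/32.
Ursula is living and takes 1/32.
Catalina is living and takes 1/16.
Yago is living and takes 1/16.
Fernando predeceased; the 1/4 allotted to Fernando's branch passes to Fernando's issue by representation.
The 1/4 is divided into 2 equal shares of 1/8 among Nieves, Lucia.
Nieves predeceased; the 1/8 allotted to Nieves's branch passes to Nieves's issue by representation.
The 1/8 is divided into 3 equal shares of 1/24 among Hugo, Joaquin, Ines.
Hugo is living and takes 1/24.
Joaquin is living and takes 1/24.
Ines is living and takes 1/24.
Lucia is living and takes 1/8.
Octavio is living and takes 1/4.

Alonso 1/16; Catalina 1/16; Graciela 1/32; Hugo 1/24; Ines 1/24; Joaquin 1/24; Lucia 1/8; Octavio 1/4; Pilar 1/4; Ursula 1/32; Yago 1/16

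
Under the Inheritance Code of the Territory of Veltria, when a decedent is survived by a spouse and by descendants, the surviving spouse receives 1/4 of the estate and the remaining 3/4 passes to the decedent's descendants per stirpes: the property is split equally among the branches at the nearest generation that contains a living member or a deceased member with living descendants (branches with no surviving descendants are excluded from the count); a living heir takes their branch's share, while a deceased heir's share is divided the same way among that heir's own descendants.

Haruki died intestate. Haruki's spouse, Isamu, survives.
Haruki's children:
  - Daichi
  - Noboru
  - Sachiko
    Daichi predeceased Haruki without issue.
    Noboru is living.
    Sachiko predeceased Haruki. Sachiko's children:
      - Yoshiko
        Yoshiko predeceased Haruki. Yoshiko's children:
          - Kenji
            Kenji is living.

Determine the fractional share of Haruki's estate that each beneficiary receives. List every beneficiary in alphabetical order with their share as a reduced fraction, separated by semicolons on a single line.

Isamu 1/4; Kenji 3/8; Noboru 3/8

Isamu, as surviving spouse, takes 1/4.
The remaining 3/4 passes to Haruki's descendants per stirpes.
Daichi left no surviving issue, so that branch lapses and is disregarded.
The 3/4 is divided into 2 equal shares of 3/8 among Noboru, Sachiko.
Noboru is living and takes 3/8.
Sachiko predeceased; the 3/8 allotted to Sachiko's branch passes to Sachiko's issue by representation.
Yoshiko's line is the sole branch at this level, so the full 3/8 passes to Yoshiko's issue by representation.
Kenji is the sole taker at this level and receives the full 3/8.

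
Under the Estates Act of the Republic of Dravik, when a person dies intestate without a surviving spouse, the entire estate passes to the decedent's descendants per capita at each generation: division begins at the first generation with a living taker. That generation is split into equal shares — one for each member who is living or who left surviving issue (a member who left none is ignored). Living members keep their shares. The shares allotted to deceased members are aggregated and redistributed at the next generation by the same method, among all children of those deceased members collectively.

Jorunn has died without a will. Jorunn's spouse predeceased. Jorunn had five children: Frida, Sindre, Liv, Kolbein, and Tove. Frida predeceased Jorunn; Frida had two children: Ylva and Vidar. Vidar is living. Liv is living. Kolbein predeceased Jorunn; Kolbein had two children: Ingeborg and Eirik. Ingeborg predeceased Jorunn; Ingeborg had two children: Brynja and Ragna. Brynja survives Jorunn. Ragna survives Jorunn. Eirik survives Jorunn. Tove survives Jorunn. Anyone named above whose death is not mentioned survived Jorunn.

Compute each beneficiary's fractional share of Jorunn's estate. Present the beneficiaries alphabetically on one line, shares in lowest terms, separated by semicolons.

There is no surviving spouse, so the entire estate passes to Jorunn's descendants per capita at each generation.
At generation 1 (Frida, Sindre, Liv, Kolbein, Tove) there are 5 shares of (1)/5 = 1/5 each.
Living: Sindre, Liv, and Tove — each takes 1/5.
Deceased: Frida and Kolbein. Their combined 2/5 is pooled and carried to generation 2.
At generation 2 (Ylva, Vidar, Ingeborg, Eirik) there are 4 shares of (2/5)/4 = 1/10 each.
Living: Ylva, Vidar, and Eirik — each takes 1/10.
Deceased: Ingeborg. That 1/10 share is carried to generation 3.
At generation 3 (Brynja, Ragna) there are 2 shares of (1/10)/2 = 1/20 each.
Living: Brynja and Ragna — each takes 1/20.

Brynja 1/20; Eirik 1/10; Liv 1/5; Ragna 1/20; Sindre 1/5; Tove 1/5; Vidar 1/10; Ylva 1/10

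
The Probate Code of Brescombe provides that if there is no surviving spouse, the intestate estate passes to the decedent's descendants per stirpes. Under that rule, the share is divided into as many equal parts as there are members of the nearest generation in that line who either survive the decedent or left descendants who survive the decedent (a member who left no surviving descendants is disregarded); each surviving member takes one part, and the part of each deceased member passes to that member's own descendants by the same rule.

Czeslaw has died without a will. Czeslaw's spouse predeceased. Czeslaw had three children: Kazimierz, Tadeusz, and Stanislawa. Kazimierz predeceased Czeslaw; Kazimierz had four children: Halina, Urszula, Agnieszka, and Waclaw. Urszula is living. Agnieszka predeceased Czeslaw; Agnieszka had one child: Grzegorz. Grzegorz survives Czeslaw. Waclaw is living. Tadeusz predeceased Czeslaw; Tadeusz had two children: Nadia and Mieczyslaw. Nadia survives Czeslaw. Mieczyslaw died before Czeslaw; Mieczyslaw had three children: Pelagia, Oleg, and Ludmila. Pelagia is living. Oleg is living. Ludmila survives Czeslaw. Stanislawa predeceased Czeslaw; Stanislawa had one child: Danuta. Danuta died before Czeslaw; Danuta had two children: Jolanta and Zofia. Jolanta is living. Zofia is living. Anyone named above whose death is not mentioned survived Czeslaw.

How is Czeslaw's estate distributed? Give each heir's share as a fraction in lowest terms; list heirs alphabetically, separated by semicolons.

Grzegorz 1/12; Halina 1/12; Jolanta 1/6; Ludmila 1/18; Nadia 1/6; Oleg 1/18; Pelagia 1/18; Urszula 1/12; Waclaw 1/12; Zofia 1/6

There is no surviving spouse, so the entire estate passes to Czeslaw's descendants per stirpes.
The estate is divided into 3 equal shares of 1/3 among Kazimierz, Tadeusz, Stanislawa.
Kazimierz predeceased; the 1/3 allotted to Kazimierz's branch passes to Kazimierz's issue by representation.
The 1/3 is divided into 4 equal shares of 1/12 among Halina, Urszula, Agnieszka, Waclaw.
Halina is living and takes 1/12.
Urszula is living and takes 1/12.
Agnieszka predeceased; the 1/12 allotted to Agnieszka's branch passes to Agnieszka's issue by representation.
Grzegorz is the sole taker at this level and receives the full 1/12.
Waclaw is living and takes 1/12.
Tadeusz predeceased; the 1/3 allotted to Tadeusz's branch passes to Tadeusz's issue by representation.
The 1/3 is divided into 2 equal shares of 1/6 among Nadia, Mieczyslaw.
Nadia is living and takes 1/6.
Mieczyslaw predeceased; the 1/6 allotted to Mieczyslaw's branch passes to Mieczyslaw's issue by representation.
The 1/6 is divided into 3 equal shares of 1/18 among Pelagia, Oleg, Ludmila.
Pelagia is living and takes 1/18.
Oleg is living and takes 1/18.
Ludmila is living and takes 1/18.
Stanislawa predeceased; the 1/3 allotted to Stanislawa's branch passes to Stanislawa's issue by representation.
Danuta's line is the sole branch at this level, so the full 1/3 passes to Danuta's issue by representation.
The 1/3 is divided into 2 equal shares of 1/6 among Jolanta, Zofia.
Jolanta is living and takes 1/6.
Zofia is living and takes 1/6.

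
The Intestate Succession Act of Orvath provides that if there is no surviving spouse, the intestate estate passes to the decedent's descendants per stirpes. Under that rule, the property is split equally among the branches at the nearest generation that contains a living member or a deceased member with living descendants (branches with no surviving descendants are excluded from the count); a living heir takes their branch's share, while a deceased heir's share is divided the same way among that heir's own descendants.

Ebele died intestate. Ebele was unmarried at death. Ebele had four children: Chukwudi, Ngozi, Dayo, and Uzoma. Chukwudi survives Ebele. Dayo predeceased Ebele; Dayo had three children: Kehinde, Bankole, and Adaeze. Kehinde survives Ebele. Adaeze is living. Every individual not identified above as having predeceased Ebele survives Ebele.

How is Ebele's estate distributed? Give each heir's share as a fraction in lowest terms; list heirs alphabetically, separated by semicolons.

There is no surviving spouse, so the entire estate passes to Ebele's descendants per stirpes.
The estate is divided into 4 equal shares of 1/4 among Chukwudi, Ngozi, Dayo, Uzoma.
Chukwudi is living and takes 1/4.
Ngozi is living and takes 1/4.
Dayo predeceased; the 1/4 allotted to Dayo's branch passes to Dayo's issue by representation.
The 1/4 is divided into 3 equal shares of 1/12 among Kehinde, Bankole, Adaeze.
Kehinde is living and takes 1/12.
Bankole is living and takes 1/12.
Adaeze is living and takes 1/12.
Uzoma is living and takes 1/4.

Adaeze 1/12; Bankole 1/12; Chukwudi 1/4; Kehinde 1/12; Ngozi 1/4; Uzoma 1/4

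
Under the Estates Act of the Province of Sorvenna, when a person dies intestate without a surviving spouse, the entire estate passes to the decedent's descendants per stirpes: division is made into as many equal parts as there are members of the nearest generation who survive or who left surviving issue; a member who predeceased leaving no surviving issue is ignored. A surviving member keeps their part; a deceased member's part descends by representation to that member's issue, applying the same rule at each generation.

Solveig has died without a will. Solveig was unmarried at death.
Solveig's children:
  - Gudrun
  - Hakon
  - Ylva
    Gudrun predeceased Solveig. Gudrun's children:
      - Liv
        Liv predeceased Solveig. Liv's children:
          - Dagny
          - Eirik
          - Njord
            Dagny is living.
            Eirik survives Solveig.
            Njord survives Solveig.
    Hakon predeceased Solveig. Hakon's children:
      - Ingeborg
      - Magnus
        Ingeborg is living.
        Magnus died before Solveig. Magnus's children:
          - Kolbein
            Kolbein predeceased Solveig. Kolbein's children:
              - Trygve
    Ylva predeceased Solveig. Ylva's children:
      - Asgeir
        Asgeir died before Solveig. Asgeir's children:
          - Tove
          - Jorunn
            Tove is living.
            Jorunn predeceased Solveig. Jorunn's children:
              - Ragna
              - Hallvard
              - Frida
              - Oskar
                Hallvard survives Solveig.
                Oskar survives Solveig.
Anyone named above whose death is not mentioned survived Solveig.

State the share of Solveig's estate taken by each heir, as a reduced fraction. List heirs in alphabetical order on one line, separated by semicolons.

There is no surviving spouse, so the entire estate passes to Solveig's descendants per stirpes.
The estate is divided into 3 equal shares of 1/3 among Gudrun, Hakon, Ylva.
Gudrun predeceased; the 1/3 allotted to Gudrun's branch passes to Gudrun's issue by representation.
Liv's line is the sole branch at this level, so the full 1/3 passes to Liv's issue by representation.
The 1/3 is divided into 3 equal shares of 1/9 among Dagny, Eirik, Njord.
Dagny is living and takes 1/9.
Eirik is living and takes 1/9.
Njord is living and takes 1/9.
Hakon predeceased; the 1/3 allotted to Hakon's branch passes to Hakon's issue by representation.
The 1/3 is divided into 2 equal shares of 1/6 among Ingeborg, Magnus.
Ingeborg is living and takes 1/6.
Magnus predeceased; the 1/6 allotted to Magnus's branch passes to Magnus's issue by representation.
Kolbein's line is the sole branch at this level, so the full 1/6 passes to Kolbein's issue by representation.
Trygve is the sole taker at this level and receives the full 1/6.
Ylva predeceased; the 1/3 allotted to Ylva's branch passes to Ylva's issue by representation.
Asgeir's line is the sole branch at this level, so the full 1/3 passes to Asgeir's issue by representation.
The 1/3 is divided into 2 equal shares of 1/6 among Tove, Jorunn.
Tove is living and takes 1/6.
Jorunn predeceased; the 1/6 allotted to Jorunn's branch passes to Jorunn's issue by representation.
The 1/6 is divided into 4 equal shares of 1/24 among Ragna, Hallvard, Frida, Oskar.
Ragna is living and takes 1/24.
Hallvard is living and takes 1/24.
Frida is living and takes 1/24.
Oskar is living and takes 1/24.

Dagny 1/9; Eirik 1/9; Frida 1/24; Hallvard 1/24; Ingeborg 1/6; Njord 1/9; Oskar 1/24; Ragna 1/24; Tove 1/6; Trygve 1/6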